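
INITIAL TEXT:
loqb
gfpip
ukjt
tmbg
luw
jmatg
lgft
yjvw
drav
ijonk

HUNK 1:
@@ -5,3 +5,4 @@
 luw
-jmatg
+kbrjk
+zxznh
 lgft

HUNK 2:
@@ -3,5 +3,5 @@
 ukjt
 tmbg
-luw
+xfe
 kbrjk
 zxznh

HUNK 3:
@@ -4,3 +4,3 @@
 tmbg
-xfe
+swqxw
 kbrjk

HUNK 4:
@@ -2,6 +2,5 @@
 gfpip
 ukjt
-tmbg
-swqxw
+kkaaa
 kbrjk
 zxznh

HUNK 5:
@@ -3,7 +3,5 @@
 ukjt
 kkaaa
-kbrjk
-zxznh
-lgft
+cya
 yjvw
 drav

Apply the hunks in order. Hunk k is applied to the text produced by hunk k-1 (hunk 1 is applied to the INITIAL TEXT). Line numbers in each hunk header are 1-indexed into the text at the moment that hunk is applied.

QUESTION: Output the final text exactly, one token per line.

Hunk 1: at line 5 remove [jmatg] add [kbrjk,zxznh] -> 11 lines: loqb gfpip ukjt tmbg luw kbrjk zxznh lgft yjvw drav ijonk
Hunk 2: at line 3 remove [luw] add [xfe] -> 11 lines: loqb gfpip ukjt tmbg xfe kbrjk zxznh lgft yjvw drav ijonk
Hunk 3: at line 4 remove [xfe] add [swqxw] -> 11 lines: loqb gfpip ukjt tmbg swqxw kbrjk zxznh lgft yjvw drav ijonk
Hunk 4: at line 2 remove [tmbg,swqxw] add [kkaaa] -> 10 lines: loqb gfpip ukjt kkaaa kbrjk zxznh lgft yjvw drav ijonk
Hunk 5: at line 3 remove [kbrjk,zxznh,lgft] add [cya] -> 8 lines: loqb gfpip ukjt kkaaa cya yjvw drav ijonk

Answer: loqb
gfpip
ukjt
kkaaa
cya
yjvw
drav
ijonk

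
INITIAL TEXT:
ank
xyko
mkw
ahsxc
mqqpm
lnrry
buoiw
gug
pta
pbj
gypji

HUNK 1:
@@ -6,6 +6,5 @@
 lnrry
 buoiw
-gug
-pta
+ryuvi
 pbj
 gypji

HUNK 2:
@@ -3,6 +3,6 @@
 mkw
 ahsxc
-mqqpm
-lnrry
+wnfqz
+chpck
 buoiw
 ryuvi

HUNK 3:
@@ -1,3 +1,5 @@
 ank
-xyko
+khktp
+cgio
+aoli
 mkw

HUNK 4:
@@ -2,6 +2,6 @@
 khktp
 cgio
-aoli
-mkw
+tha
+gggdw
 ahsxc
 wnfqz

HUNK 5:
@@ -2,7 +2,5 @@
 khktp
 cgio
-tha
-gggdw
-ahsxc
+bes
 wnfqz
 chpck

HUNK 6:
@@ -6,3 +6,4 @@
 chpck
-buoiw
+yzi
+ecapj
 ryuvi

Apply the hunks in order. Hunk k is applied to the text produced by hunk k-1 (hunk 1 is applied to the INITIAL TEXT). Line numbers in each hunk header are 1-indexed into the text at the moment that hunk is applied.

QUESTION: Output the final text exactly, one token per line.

Answer: ank
khktp
cgio
bes
wnfqz
chpck
yzi
ecapj
ryuvi
pbj
gypji

Derivation:
Hunk 1: at line 6 remove [gug,pta] add [ryuvi] -> 10 lines: ank xyko mkw ahsxc mqqpm lnrry buoiw ryuvi pbj gypji
Hunk 2: at line 3 remove [mqqpm,lnrry] add [wnfqz,chpck] -> 10 lines: ank xyko mkw ahsxc wnfqz chpck buoiw ryuvi pbj gypji
Hunk 3: at line 1 remove [xyko] add [khktp,cgio,aoli] -> 12 lines: ank khktp cgio aoli mkw ahsxc wnfqz chpck buoiw ryuvi pbj gypji
Hunk 4: at line 2 remove [aoli,mkw] add [tha,gggdw] -> 12 lines: ank khktp cgio tha gggdw ahsxc wnfqz chpck buoiw ryuvi pbj gypji
Hunk 5: at line 2 remove [tha,gggdw,ahsxc] add [bes] -> 10 lines: ank khktp cgio bes wnfqz chpck buoiw ryuvi pbj gypji
Hunk 6: at line 6 remove [buoiw] add [yzi,ecapj] -> 11 lines: ank khktp cgio bes wnfqz chpck yzi ecapj ryuvi pbj gypji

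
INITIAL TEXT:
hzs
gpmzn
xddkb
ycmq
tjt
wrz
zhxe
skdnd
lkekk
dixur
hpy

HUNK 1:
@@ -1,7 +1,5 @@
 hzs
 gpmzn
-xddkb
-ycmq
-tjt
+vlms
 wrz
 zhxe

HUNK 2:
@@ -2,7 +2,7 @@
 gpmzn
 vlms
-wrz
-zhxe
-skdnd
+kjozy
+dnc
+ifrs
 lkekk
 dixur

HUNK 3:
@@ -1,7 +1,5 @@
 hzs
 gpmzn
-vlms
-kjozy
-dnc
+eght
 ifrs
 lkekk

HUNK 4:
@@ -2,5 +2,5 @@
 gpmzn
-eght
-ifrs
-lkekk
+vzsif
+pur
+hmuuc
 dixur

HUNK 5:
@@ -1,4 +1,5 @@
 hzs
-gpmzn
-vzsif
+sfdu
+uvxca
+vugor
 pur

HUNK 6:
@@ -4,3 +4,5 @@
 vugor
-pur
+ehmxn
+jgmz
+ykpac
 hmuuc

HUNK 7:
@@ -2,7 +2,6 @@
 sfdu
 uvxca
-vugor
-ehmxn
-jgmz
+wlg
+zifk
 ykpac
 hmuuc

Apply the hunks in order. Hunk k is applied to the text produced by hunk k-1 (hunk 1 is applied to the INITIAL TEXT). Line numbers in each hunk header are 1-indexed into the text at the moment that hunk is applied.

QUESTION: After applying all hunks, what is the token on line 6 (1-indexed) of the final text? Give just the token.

Hunk 1: at line 1 remove [xddkb,ycmq,tjt] add [vlms] -> 9 lines: hzs gpmzn vlms wrz zhxe skdnd lkekk dixur hpy
Hunk 2: at line 2 remove [wrz,zhxe,skdnd] add [kjozy,dnc,ifrs] -> 9 lines: hzs gpmzn vlms kjozy dnc ifrs lkekk dixur hpy
Hunk 3: at line 1 remove [vlms,kjozy,dnc] add [eght] -> 7 lines: hzs gpmzn eght ifrs lkekk dixur hpy
Hunk 4: at line 2 remove [eght,ifrs,lkekk] add [vzsif,pur,hmuuc] -> 7 lines: hzs gpmzn vzsif pur hmuuc dixur hpy
Hunk 5: at line 1 remove [gpmzn,vzsif] add [sfdu,uvxca,vugor] -> 8 lines: hzs sfdu uvxca vugor pur hmuuc dixur hpy
Hunk 6: at line 4 remove [pur] add [ehmxn,jgmz,ykpac] -> 10 lines: hzs sfdu uvxca vugor ehmxn jgmz ykpac hmuuc dixur hpy
Hunk 7: at line 2 remove [vugor,ehmxn,jgmz] add [wlg,zifk] -> 9 lines: hzs sfdu uvxca wlg zifk ykpac hmuuc dixur hpy
Final line 6: ykpac

Answer: ykpac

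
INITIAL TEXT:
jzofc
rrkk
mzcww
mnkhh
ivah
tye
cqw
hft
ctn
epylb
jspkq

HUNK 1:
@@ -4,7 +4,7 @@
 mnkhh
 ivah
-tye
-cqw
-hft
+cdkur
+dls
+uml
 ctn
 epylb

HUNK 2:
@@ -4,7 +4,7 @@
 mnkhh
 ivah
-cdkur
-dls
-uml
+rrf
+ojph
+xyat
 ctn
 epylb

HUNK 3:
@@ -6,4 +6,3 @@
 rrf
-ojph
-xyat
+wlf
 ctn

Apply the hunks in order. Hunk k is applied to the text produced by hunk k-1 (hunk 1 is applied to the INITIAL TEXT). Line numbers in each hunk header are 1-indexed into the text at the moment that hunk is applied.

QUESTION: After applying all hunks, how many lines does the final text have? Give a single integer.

Answer: 10

Derivation:
Hunk 1: at line 4 remove [tye,cqw,hft] add [cdkur,dls,uml] -> 11 lines: jzofc rrkk mzcww mnkhh ivah cdkur dls uml ctn epylb jspkq
Hunk 2: at line 4 remove [cdkur,dls,uml] add [rrf,ojph,xyat] -> 11 lines: jzofc rrkk mzcww mnkhh ivah rrf ojph xyat ctn epylb jspkq
Hunk 3: at line 6 remove [ojph,xyat] add [wlf] -> 10 lines: jzofc rrkk mzcww mnkhh ivah rrf wlf ctn epylb jspkq
Final line count: 10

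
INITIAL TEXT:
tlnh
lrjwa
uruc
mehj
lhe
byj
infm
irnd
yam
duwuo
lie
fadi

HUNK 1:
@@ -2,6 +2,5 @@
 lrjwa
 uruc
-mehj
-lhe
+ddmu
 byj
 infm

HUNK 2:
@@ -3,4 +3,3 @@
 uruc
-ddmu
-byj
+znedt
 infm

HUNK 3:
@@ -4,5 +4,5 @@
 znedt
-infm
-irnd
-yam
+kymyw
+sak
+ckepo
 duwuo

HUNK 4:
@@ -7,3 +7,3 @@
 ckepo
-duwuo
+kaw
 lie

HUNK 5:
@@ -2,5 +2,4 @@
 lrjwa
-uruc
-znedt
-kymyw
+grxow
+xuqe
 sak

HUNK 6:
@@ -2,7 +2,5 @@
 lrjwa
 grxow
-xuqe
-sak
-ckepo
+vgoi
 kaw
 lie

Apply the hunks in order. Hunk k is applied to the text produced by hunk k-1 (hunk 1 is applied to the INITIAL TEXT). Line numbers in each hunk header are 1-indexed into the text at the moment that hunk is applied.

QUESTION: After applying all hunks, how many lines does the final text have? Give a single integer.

Answer: 7

Derivation:
Hunk 1: at line 2 remove [mehj,lhe] add [ddmu] -> 11 lines: tlnh lrjwa uruc ddmu byj infm irnd yam duwuo lie fadi
Hunk 2: at line 3 remove [ddmu,byj] add [znedt] -> 10 lines: tlnh lrjwa uruc znedt infm irnd yam duwuo lie fadi
Hunk 3: at line 4 remove [infm,irnd,yam] add [kymyw,sak,ckepo] -> 10 lines: tlnh lrjwa uruc znedt kymyw sak ckepo duwuo lie fadi
Hunk 4: at line 7 remove [duwuo] add [kaw] -> 10 lines: tlnh lrjwa uruc znedt kymyw sak ckepo kaw lie fadi
Hunk 5: at line 2 remove [uruc,znedt,kymyw] add [grxow,xuqe] -> 9 lines: tlnh lrjwa grxow xuqe sak ckepo kaw lie fadi
Hunk 6: at line 2 remove [xuqe,sak,ckepo] add [vgoi] -> 7 lines: tlnh lrjwa grxow vgoi kaw lie fadi
Final line count: 7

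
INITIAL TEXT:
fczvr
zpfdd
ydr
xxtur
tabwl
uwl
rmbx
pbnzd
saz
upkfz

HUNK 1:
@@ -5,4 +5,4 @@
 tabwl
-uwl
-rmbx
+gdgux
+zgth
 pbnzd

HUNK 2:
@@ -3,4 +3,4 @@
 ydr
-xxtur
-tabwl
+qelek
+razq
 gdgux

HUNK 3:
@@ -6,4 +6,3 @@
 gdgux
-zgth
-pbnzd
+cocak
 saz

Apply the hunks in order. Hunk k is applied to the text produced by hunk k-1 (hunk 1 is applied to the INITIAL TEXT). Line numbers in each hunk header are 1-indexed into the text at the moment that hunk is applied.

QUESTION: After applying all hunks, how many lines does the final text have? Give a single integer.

Hunk 1: at line 5 remove [uwl,rmbx] add [gdgux,zgth] -> 10 lines: fczvr zpfdd ydr xxtur tabwl gdgux zgth pbnzd saz upkfz
Hunk 2: at line 3 remove [xxtur,tabwl] add [qelek,razq] -> 10 lines: fczvr zpfdd ydr qelek razq gdgux zgth pbnzd saz upkfz
Hunk 3: at line 6 remove [zgth,pbnzd] add [cocak] -> 9 lines: fczvr zpfdd ydr qelek razq gdgux cocak saz upkfz
Final line count: 9

Answer: 9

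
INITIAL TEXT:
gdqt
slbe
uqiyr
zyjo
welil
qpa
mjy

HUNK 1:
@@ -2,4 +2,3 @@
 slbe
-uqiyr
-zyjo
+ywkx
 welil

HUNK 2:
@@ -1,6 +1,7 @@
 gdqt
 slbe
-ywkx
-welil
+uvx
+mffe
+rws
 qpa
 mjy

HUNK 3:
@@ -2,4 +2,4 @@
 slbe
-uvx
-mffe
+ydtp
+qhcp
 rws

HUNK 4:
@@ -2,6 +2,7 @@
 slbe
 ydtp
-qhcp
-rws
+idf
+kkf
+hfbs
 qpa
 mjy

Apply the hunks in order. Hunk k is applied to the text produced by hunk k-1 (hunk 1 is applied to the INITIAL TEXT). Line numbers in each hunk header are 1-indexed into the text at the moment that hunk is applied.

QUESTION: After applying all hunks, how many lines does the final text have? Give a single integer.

Answer: 8

Derivation:
Hunk 1: at line 2 remove [uqiyr,zyjo] add [ywkx] -> 6 lines: gdqt slbe ywkx welil qpa mjy
Hunk 2: at line 1 remove [ywkx,welil] add [uvx,mffe,rws] -> 7 lines: gdqt slbe uvx mffe rws qpa mjy
Hunk 3: at line 2 remove [uvx,mffe] add [ydtp,qhcp] -> 7 lines: gdqt slbe ydtp qhcp rws qpa mjy
Hunk 4: at line 2 remove [qhcp,rws] add [idf,kkf,hfbs] -> 8 lines: gdqt slbe ydtp idf kkf hfbs qpa mjy
Final line count: 8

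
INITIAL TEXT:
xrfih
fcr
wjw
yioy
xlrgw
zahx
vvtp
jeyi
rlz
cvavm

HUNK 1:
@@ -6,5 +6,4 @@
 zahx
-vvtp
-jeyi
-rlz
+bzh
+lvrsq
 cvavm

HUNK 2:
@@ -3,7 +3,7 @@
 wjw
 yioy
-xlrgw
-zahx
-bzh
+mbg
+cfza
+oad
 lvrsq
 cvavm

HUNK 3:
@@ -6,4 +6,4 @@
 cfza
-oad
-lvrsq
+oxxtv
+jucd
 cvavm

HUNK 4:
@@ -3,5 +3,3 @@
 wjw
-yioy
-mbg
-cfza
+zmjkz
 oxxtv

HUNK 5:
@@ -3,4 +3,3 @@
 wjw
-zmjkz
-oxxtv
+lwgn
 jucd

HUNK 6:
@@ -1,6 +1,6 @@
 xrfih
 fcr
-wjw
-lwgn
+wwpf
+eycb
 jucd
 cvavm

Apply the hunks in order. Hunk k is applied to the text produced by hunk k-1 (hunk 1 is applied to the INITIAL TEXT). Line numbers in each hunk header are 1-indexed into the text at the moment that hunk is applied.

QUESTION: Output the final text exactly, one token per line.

Hunk 1: at line 6 remove [vvtp,jeyi,rlz] add [bzh,lvrsq] -> 9 lines: xrfih fcr wjw yioy xlrgw zahx bzh lvrsq cvavm
Hunk 2: at line 3 remove [xlrgw,zahx,bzh] add [mbg,cfza,oad] -> 9 lines: xrfih fcr wjw yioy mbg cfza oad lvrsq cvavm
Hunk 3: at line 6 remove [oad,lvrsq] add [oxxtv,jucd] -> 9 lines: xrfih fcr wjw yioy mbg cfza oxxtv jucd cvavm
Hunk 4: at line 3 remove [yioy,mbg,cfza] add [zmjkz] -> 7 lines: xrfih fcr wjw zmjkz oxxtv jucd cvavm
Hunk 5: at line 3 remove [zmjkz,oxxtv] add [lwgn] -> 6 lines: xrfih fcr wjw lwgn jucd cvavm
Hunk 6: at line 1 remove [wjw,lwgn] add [wwpf,eycb] -> 6 lines: xrfih fcr wwpf eycb jucd cvavm

Answer: xrfih
fcr
wwpf
eycb
jucd
cvavm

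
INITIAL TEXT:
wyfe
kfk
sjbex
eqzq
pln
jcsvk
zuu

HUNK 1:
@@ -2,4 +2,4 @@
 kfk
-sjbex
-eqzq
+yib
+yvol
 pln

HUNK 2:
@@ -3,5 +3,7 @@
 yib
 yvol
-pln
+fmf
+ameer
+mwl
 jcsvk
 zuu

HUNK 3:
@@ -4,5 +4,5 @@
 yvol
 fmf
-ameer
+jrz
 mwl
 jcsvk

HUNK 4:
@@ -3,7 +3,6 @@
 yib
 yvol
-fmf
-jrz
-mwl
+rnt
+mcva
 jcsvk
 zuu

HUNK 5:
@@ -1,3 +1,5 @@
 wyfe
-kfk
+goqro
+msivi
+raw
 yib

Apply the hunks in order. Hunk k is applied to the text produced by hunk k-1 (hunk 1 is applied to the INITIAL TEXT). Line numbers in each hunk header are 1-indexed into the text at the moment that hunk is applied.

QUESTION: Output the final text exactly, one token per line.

Hunk 1: at line 2 remove [sjbex,eqzq] add [yib,yvol] -> 7 lines: wyfe kfk yib yvol pln jcsvk zuu
Hunk 2: at line 3 remove [pln] add [fmf,ameer,mwl] -> 9 lines: wyfe kfk yib yvol fmf ameer mwl jcsvk zuu
Hunk 3: at line 4 remove [ameer] add [jrz] -> 9 lines: wyfe kfk yib yvol fmf jrz mwl jcsvk zuu
Hunk 4: at line 3 remove [fmf,jrz,mwl] add [rnt,mcva] -> 8 lines: wyfe kfk yib yvol rnt mcva jcsvk zuu
Hunk 5: at line 1 remove [kfk] add [goqro,msivi,raw] -> 10 lines: wyfe goqro msivi raw yib yvol rnt mcva jcsvk zuu

Answer: wyfe
goqro
msivi
raw
yib
yvol
rnt
mcva
jcsvk
zuu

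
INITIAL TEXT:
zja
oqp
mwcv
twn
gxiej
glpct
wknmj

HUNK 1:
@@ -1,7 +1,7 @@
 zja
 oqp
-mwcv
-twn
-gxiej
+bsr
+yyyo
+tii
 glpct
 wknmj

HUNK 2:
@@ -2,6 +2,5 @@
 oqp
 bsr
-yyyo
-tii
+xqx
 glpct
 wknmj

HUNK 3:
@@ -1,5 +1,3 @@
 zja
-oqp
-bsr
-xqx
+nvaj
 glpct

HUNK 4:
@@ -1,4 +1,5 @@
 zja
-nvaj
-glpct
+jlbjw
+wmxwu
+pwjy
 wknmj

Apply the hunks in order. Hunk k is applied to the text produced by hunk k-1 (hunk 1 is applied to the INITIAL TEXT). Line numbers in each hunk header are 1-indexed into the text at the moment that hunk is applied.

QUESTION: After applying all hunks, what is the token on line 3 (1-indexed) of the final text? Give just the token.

Answer: wmxwu

Derivation:
Hunk 1: at line 1 remove [mwcv,twn,gxiej] add [bsr,yyyo,tii] -> 7 lines: zja oqp bsr yyyo tii glpct wknmj
Hunk 2: at line 2 remove [yyyo,tii] add [xqx] -> 6 lines: zja oqp bsr xqx glpct wknmj
Hunk 3: at line 1 remove [oqp,bsr,xqx] add [nvaj] -> 4 lines: zja nvaj glpct wknmj
Hunk 4: at line 1 remove [nvaj,glpct] add [jlbjw,wmxwu,pwjy] -> 5 lines: zja jlbjw wmxwu pwjy wknmj
Final line 3: wmxwu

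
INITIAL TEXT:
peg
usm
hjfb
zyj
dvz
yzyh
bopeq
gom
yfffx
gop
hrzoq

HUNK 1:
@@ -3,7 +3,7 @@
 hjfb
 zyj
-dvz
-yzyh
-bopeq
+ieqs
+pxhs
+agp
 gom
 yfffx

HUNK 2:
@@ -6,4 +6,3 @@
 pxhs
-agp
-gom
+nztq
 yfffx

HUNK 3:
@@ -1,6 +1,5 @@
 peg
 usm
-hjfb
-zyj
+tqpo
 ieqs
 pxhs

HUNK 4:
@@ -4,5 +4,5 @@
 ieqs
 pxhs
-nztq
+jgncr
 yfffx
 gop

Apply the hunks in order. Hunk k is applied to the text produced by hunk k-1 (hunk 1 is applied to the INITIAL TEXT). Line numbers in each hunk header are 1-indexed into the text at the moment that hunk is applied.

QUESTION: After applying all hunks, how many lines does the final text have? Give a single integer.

Answer: 9

Derivation:
Hunk 1: at line 3 remove [dvz,yzyh,bopeq] add [ieqs,pxhs,agp] -> 11 lines: peg usm hjfb zyj ieqs pxhs agp gom yfffx gop hrzoq
Hunk 2: at line 6 remove [agp,gom] add [nztq] -> 10 lines: peg usm hjfb zyj ieqs pxhs nztq yfffx gop hrzoq
Hunk 3: at line 1 remove [hjfb,zyj] add [tqpo] -> 9 lines: peg usm tqpo ieqs pxhs nztq yfffx gop hrzoq
Hunk 4: at line 4 remove [nztq] add [jgncr] -> 9 lines: peg usm tqpo ieqs pxhs jgncr yfffx gop hrzoq
Final line count: 9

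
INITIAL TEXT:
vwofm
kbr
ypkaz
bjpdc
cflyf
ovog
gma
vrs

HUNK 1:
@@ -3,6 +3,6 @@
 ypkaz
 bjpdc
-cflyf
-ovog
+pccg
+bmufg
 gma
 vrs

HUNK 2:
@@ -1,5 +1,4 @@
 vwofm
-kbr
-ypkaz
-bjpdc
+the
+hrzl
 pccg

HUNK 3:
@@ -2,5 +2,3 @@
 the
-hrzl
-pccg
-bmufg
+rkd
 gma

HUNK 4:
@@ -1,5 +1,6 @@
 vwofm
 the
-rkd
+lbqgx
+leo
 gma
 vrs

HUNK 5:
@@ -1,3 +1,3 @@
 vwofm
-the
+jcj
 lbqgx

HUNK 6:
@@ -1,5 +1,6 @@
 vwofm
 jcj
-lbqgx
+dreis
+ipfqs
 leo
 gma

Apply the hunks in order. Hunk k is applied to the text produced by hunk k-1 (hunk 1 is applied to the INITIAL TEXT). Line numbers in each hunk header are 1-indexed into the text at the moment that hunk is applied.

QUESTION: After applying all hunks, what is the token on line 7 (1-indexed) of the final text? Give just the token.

Answer: vrs

Derivation:
Hunk 1: at line 3 remove [cflyf,ovog] add [pccg,bmufg] -> 8 lines: vwofm kbr ypkaz bjpdc pccg bmufg gma vrs
Hunk 2: at line 1 remove [kbr,ypkaz,bjpdc] add [the,hrzl] -> 7 lines: vwofm the hrzl pccg bmufg gma vrs
Hunk 3: at line 2 remove [hrzl,pccg,bmufg] add [rkd] -> 5 lines: vwofm the rkd gma vrs
Hunk 4: at line 1 remove [rkd] add [lbqgx,leo] -> 6 lines: vwofm the lbqgx leo gma vrs
Hunk 5: at line 1 remove [the] add [jcj] -> 6 lines: vwofm jcj lbqgx leo gma vrs
Hunk 6: at line 1 remove [lbqgx] add [dreis,ipfqs] -> 7 lines: vwofm jcj dreis ipfqs leo gma vrs
Final line 7: vrs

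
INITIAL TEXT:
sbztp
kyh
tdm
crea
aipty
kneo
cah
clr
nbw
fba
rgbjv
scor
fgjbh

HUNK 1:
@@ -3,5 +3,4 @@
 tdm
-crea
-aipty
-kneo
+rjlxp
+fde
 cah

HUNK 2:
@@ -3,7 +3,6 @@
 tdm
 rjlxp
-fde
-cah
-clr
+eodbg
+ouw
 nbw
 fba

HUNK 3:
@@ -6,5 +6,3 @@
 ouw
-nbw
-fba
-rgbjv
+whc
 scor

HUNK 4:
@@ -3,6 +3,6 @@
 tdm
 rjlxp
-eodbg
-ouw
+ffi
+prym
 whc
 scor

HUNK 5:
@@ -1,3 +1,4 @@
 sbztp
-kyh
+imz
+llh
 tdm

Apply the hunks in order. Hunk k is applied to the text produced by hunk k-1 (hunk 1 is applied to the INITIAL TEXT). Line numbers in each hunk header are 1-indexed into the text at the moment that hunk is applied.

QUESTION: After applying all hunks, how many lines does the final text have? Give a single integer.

Answer: 10

Derivation:
Hunk 1: at line 3 remove [crea,aipty,kneo] add [rjlxp,fde] -> 12 lines: sbztp kyh tdm rjlxp fde cah clr nbw fba rgbjv scor fgjbh
Hunk 2: at line 3 remove [fde,cah,clr] add [eodbg,ouw] -> 11 lines: sbztp kyh tdm rjlxp eodbg ouw nbw fba rgbjv scor fgjbh
Hunk 3: at line 6 remove [nbw,fba,rgbjv] add [whc] -> 9 lines: sbztp kyh tdm rjlxp eodbg ouw whc scor fgjbh
Hunk 4: at line 3 remove [eodbg,ouw] add [ffi,prym] -> 9 lines: sbztp kyh tdm rjlxp ffi prym whc scor fgjbh
Hunk 5: at line 1 remove [kyh] add [imz,llh] -> 10 lines: sbztp imz llh tdm rjlxp ffi prym whc scor fgjbh
Final line count: 10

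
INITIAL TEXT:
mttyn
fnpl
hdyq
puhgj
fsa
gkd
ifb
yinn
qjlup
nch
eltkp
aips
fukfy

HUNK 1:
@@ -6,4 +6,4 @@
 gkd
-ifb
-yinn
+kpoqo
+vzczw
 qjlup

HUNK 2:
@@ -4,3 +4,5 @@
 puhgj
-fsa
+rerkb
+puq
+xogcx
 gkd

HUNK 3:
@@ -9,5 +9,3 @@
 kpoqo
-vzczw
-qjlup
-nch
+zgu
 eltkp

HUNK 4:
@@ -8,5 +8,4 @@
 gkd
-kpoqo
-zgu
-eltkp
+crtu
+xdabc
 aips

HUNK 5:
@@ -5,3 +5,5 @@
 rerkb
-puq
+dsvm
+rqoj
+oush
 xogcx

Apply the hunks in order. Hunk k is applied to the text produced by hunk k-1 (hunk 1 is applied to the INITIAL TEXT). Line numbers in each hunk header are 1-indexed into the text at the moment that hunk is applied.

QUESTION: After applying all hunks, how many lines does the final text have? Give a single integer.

Answer: 14

Derivation:
Hunk 1: at line 6 remove [ifb,yinn] add [kpoqo,vzczw] -> 13 lines: mttyn fnpl hdyq puhgj fsa gkd kpoqo vzczw qjlup nch eltkp aips fukfy
Hunk 2: at line 4 remove [fsa] add [rerkb,puq,xogcx] -> 15 lines: mttyn fnpl hdyq puhgj rerkb puq xogcx gkd kpoqo vzczw qjlup nch eltkp aips fukfy
Hunk 3: at line 9 remove [vzczw,qjlup,nch] add [zgu] -> 13 lines: mttyn fnpl hdyq puhgj rerkb puq xogcx gkd kpoqo zgu eltkp aips fukfy
Hunk 4: at line 8 remove [kpoqo,zgu,eltkp] add [crtu,xdabc] -> 12 lines: mttyn fnpl hdyq puhgj rerkb puq xogcx gkd crtu xdabc aips fukfy
Hunk 5: at line 5 remove [puq] add [dsvm,rqoj,oush] -> 14 lines: mttyn fnpl hdyq puhgj rerkb dsvm rqoj oush xogcx gkd crtu xdabc aips fukfy
Final line count: 14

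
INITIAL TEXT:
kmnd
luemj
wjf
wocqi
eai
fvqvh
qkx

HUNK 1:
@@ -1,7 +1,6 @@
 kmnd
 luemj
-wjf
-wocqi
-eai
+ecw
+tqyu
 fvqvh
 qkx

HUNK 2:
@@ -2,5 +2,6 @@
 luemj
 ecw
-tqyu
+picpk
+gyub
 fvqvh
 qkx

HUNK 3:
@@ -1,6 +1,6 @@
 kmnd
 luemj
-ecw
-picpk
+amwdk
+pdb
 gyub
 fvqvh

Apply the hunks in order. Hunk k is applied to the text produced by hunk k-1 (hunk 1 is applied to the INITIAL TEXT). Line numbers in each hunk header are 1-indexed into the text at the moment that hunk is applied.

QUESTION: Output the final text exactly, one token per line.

Hunk 1: at line 1 remove [wjf,wocqi,eai] add [ecw,tqyu] -> 6 lines: kmnd luemj ecw tqyu fvqvh qkx
Hunk 2: at line 2 remove [tqyu] add [picpk,gyub] -> 7 lines: kmnd luemj ecw picpk gyub fvqvh qkx
Hunk 3: at line 1 remove [ecw,picpk] add [amwdk,pdb] -> 7 lines: kmnd luemj amwdk pdb gyub fvqvh qkx

Answer: kmnd
luemj
amwdk
pdb
gyub
fvqvh
qkx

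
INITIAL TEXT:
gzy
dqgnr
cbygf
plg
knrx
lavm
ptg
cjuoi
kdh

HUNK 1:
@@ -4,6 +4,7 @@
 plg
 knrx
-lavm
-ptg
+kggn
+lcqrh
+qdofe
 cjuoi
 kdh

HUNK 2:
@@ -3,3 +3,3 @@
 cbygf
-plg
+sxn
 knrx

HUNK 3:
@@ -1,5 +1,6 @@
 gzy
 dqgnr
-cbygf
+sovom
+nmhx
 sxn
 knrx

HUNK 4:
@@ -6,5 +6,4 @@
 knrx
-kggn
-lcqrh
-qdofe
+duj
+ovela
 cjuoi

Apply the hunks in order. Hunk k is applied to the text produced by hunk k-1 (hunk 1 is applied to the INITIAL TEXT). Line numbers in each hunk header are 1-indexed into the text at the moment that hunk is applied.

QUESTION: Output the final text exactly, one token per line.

Answer: gzy
dqgnr
sovom
nmhx
sxn
knrx
duj
ovela
cjuoi
kdh

Derivation:
Hunk 1: at line 4 remove [lavm,ptg] add [kggn,lcqrh,qdofe] -> 10 lines: gzy dqgnr cbygf plg knrx kggn lcqrh qdofe cjuoi kdh
Hunk 2: at line 3 remove [plg] add [sxn] -> 10 lines: gzy dqgnr cbygf sxn knrx kggn lcqrh qdofe cjuoi kdh
Hunk 3: at line 1 remove [cbygf] add [sovom,nmhx] -> 11 lines: gzy dqgnr sovom nmhx sxn knrx kggn lcqrh qdofe cjuoi kdh
Hunk 4: at line 6 remove [kggn,lcqrh,qdofe] add [duj,ovela] -> 10 lines: gzy dqgnr sovom nmhx sxn knrx duj ovela cjuoi kdh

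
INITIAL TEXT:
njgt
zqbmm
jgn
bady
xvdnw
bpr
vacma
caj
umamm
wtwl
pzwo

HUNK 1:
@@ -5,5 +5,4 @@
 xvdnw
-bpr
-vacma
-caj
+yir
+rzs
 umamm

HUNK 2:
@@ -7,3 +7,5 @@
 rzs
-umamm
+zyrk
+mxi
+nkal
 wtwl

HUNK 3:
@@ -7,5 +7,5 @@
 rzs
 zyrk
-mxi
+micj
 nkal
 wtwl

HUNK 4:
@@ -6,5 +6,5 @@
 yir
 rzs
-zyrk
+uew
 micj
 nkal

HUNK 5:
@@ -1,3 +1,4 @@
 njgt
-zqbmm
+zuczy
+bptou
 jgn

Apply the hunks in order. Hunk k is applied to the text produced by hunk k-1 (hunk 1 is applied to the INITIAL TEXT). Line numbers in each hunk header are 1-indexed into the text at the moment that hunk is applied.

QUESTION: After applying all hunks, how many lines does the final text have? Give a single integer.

Hunk 1: at line 5 remove [bpr,vacma,caj] add [yir,rzs] -> 10 lines: njgt zqbmm jgn bady xvdnw yir rzs umamm wtwl pzwo
Hunk 2: at line 7 remove [umamm] add [zyrk,mxi,nkal] -> 12 lines: njgt zqbmm jgn bady xvdnw yir rzs zyrk mxi nkal wtwl pzwo
Hunk 3: at line 7 remove [mxi] add [micj] -> 12 lines: njgt zqbmm jgn bady xvdnw yir rzs zyrk micj nkal wtwl pzwo
Hunk 4: at line 6 remove [zyrk] add [uew] -> 12 lines: njgt zqbmm jgn bady xvdnw yir rzs uew micj nkal wtwl pzwo
Hunk 5: at line 1 remove [zqbmm] add [zuczy,bptou] -> 13 lines: njgt zuczy bptou jgn bady xvdnw yir rzs uew micj nkal wtwl pzwo
Final line count: 13

Answer: 13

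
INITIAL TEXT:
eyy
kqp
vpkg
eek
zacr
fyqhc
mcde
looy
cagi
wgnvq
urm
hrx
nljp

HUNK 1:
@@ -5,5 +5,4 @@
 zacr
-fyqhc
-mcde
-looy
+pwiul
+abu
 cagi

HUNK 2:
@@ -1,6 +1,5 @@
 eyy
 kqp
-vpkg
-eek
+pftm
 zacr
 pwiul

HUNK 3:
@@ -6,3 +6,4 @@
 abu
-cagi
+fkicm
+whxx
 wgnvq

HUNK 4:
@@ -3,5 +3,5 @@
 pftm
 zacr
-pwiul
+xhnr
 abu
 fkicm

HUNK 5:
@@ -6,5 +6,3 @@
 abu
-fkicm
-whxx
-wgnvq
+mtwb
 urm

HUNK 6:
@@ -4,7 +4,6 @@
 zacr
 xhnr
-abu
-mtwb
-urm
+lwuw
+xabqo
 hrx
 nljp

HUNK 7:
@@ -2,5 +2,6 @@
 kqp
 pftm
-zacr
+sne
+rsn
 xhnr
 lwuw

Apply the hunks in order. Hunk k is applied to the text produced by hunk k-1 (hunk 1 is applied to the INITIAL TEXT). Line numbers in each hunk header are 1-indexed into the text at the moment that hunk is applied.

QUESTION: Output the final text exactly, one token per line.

Hunk 1: at line 5 remove [fyqhc,mcde,looy] add [pwiul,abu] -> 12 lines: eyy kqp vpkg eek zacr pwiul abu cagi wgnvq urm hrx nljp
Hunk 2: at line 1 remove [vpkg,eek] add [pftm] -> 11 lines: eyy kqp pftm zacr pwiul abu cagi wgnvq urm hrx nljp
Hunk 3: at line 6 remove [cagi] add [fkicm,whxx] -> 12 lines: eyy kqp pftm zacr pwiul abu fkicm whxx wgnvq urm hrx nljp
Hunk 4: at line 3 remove [pwiul] add [xhnr] -> 12 lines: eyy kqp pftm zacr xhnr abu fkicm whxx wgnvq urm hrx nljp
Hunk 5: at line 6 remove [fkicm,whxx,wgnvq] add [mtwb] -> 10 lines: eyy kqp pftm zacr xhnr abu mtwb urm hrx nljp
Hunk 6: at line 4 remove [abu,mtwb,urm] add [lwuw,xabqo] -> 9 lines: eyy kqp pftm zacr xhnr lwuw xabqo hrx nljp
Hunk 7: at line 2 remove [zacr] add [sne,rsn] -> 10 lines: eyy kqp pftm sne rsn xhnr lwuw xabqo hrx nljp

Answer: eyy
kqp
pftm
sne
rsn
xhnr
lwuw
xabqo
hrx
nljp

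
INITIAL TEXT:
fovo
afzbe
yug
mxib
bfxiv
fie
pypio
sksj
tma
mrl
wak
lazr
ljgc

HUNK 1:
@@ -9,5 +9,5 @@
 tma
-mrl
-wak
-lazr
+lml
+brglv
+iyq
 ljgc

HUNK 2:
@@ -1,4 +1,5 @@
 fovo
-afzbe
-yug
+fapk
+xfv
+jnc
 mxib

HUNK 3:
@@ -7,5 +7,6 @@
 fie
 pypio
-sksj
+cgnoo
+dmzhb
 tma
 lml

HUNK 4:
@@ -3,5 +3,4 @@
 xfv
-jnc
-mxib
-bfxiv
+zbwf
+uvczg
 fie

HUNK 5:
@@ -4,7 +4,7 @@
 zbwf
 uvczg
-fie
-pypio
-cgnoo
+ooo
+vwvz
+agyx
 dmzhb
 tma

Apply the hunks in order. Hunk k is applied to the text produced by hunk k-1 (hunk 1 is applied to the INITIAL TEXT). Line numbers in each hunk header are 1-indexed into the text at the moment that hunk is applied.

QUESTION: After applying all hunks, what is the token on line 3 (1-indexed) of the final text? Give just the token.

Answer: xfv

Derivation:
Hunk 1: at line 9 remove [mrl,wak,lazr] add [lml,brglv,iyq] -> 13 lines: fovo afzbe yug mxib bfxiv fie pypio sksj tma lml brglv iyq ljgc
Hunk 2: at line 1 remove [afzbe,yug] add [fapk,xfv,jnc] -> 14 lines: fovo fapk xfv jnc mxib bfxiv fie pypio sksj tma lml brglv iyq ljgc
Hunk 3: at line 7 remove [sksj] add [cgnoo,dmzhb] -> 15 lines: fovo fapk xfv jnc mxib bfxiv fie pypio cgnoo dmzhb tma lml brglv iyq ljgc
Hunk 4: at line 3 remove [jnc,mxib,bfxiv] add [zbwf,uvczg] -> 14 lines: fovo fapk xfv zbwf uvczg fie pypio cgnoo dmzhb tma lml brglv iyq ljgc
Hunk 5: at line 4 remove [fie,pypio,cgnoo] add [ooo,vwvz,agyx] -> 14 lines: fovo fapk xfv zbwf uvczg ooo vwvz agyx dmzhb tma lml brglv iyq ljgc
Final line 3: xfv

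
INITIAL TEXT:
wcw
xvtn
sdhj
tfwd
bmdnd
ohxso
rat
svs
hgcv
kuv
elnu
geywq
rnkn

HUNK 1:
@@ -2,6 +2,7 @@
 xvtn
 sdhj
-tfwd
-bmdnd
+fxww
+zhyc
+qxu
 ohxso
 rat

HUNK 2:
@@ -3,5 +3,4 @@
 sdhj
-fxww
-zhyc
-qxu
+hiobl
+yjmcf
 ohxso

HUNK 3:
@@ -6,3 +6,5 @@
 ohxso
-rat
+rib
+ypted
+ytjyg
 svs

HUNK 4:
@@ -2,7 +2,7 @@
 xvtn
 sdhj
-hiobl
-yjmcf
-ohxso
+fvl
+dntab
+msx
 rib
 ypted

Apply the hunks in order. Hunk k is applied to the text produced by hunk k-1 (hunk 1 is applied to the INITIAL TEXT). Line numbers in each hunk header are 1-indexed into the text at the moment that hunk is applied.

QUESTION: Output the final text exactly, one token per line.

Hunk 1: at line 2 remove [tfwd,bmdnd] add [fxww,zhyc,qxu] -> 14 lines: wcw xvtn sdhj fxww zhyc qxu ohxso rat svs hgcv kuv elnu geywq rnkn
Hunk 2: at line 3 remove [fxww,zhyc,qxu] add [hiobl,yjmcf] -> 13 lines: wcw xvtn sdhj hiobl yjmcf ohxso rat svs hgcv kuv elnu geywq rnkn
Hunk 3: at line 6 remove [rat] add [rib,ypted,ytjyg] -> 15 lines: wcw xvtn sdhj hiobl yjmcf ohxso rib ypted ytjyg svs hgcv kuv elnu geywq rnkn
Hunk 4: at line 2 remove [hiobl,yjmcf,ohxso] add [fvl,dntab,msx] -> 15 lines: wcw xvtn sdhj fvl dntab msx rib ypted ytjyg svs hgcv kuv elnu geywq rnkn

Answer: wcw
xvtn
sdhj
fvl
dntab
msx
rib
ypted
ytjyg
svs
hgcv
kuv
elnu
geywq
rnkn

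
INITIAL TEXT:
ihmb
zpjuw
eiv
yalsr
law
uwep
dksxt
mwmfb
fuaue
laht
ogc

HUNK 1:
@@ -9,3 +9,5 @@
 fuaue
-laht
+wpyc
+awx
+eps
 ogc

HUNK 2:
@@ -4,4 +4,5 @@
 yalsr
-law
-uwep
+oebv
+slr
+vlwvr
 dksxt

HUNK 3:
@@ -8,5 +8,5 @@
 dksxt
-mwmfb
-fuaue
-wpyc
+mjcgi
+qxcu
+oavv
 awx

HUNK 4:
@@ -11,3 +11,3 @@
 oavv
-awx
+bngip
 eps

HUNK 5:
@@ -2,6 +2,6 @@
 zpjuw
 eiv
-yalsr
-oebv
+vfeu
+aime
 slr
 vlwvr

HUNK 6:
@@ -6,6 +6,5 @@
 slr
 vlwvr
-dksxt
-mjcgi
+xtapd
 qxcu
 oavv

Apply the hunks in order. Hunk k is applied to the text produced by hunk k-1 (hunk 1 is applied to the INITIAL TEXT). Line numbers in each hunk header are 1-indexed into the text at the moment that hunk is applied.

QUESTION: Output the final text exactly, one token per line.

Answer: ihmb
zpjuw
eiv
vfeu
aime
slr
vlwvr
xtapd
qxcu
oavv
bngip
eps
ogc

Derivation:
Hunk 1: at line 9 remove [laht] add [wpyc,awx,eps] -> 13 lines: ihmb zpjuw eiv yalsr law uwep dksxt mwmfb fuaue wpyc awx eps ogc
Hunk 2: at line 4 remove [law,uwep] add [oebv,slr,vlwvr] -> 14 lines: ihmb zpjuw eiv yalsr oebv slr vlwvr dksxt mwmfb fuaue wpyc awx eps ogc
Hunk 3: at line 8 remove [mwmfb,fuaue,wpyc] add [mjcgi,qxcu,oavv] -> 14 lines: ihmb zpjuw eiv yalsr oebv slr vlwvr dksxt mjcgi qxcu oavv awx eps ogc
Hunk 4: at line 11 remove [awx] add [bngip] -> 14 lines: ihmb zpjuw eiv yalsr oebv slr vlwvr dksxt mjcgi qxcu oavv bngip eps ogc
Hunk 5: at line 2 remove [yalsr,oebv] add [vfeu,aime] -> 14 lines: ihmb zpjuw eiv vfeu aime slr vlwvr dksxt mjcgi qxcu oavv bngip eps ogc
Hunk 6: at line 6 remove [dksxt,mjcgi] add [xtapd] -> 13 lines: ihmb zpjuw eiv vfeu aime slr vlwvr xtapd qxcu oavv bngip eps ogc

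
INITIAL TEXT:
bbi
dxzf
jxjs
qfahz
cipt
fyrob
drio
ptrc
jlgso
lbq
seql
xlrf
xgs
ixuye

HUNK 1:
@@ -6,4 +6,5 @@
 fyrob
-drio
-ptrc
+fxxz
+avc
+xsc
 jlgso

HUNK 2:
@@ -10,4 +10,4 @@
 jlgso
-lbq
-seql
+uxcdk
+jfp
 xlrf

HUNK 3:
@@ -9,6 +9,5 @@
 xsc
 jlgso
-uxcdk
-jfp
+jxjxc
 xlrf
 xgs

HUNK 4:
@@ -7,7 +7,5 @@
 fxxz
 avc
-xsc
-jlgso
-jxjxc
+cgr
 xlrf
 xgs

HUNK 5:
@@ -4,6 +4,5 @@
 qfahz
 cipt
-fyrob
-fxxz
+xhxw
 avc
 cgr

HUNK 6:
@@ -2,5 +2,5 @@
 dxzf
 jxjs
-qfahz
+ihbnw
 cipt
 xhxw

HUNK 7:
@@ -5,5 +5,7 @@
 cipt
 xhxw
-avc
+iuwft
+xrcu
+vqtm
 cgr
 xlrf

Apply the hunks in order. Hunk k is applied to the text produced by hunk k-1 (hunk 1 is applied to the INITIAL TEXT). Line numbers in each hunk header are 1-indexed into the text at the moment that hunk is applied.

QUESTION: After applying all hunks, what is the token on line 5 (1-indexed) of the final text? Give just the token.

Answer: cipt

Derivation:
Hunk 1: at line 6 remove [drio,ptrc] add [fxxz,avc,xsc] -> 15 lines: bbi dxzf jxjs qfahz cipt fyrob fxxz avc xsc jlgso lbq seql xlrf xgs ixuye
Hunk 2: at line 10 remove [lbq,seql] add [uxcdk,jfp] -> 15 lines: bbi dxzf jxjs qfahz cipt fyrob fxxz avc xsc jlgso uxcdk jfp xlrf xgs ixuye
Hunk 3: at line 9 remove [uxcdk,jfp] add [jxjxc] -> 14 lines: bbi dxzf jxjs qfahz cipt fyrob fxxz avc xsc jlgso jxjxc xlrf xgs ixuye
Hunk 4: at line 7 remove [xsc,jlgso,jxjxc] add [cgr] -> 12 lines: bbi dxzf jxjs qfahz cipt fyrob fxxz avc cgr xlrf xgs ixuye
Hunk 5: at line 4 remove [fyrob,fxxz] add [xhxw] -> 11 lines: bbi dxzf jxjs qfahz cipt xhxw avc cgr xlrf xgs ixuye
Hunk 6: at line 2 remove [qfahz] add [ihbnw] -> 11 lines: bbi dxzf jxjs ihbnw cipt xhxw avc cgr xlrf xgs ixuye
Hunk 7: at line 5 remove [avc] add [iuwft,xrcu,vqtm] -> 13 lines: bbi dxzf jxjs ihbnw cipt xhxw iuwft xrcu vqtm cgr xlrf xgs ixuye
Final line 5: cipt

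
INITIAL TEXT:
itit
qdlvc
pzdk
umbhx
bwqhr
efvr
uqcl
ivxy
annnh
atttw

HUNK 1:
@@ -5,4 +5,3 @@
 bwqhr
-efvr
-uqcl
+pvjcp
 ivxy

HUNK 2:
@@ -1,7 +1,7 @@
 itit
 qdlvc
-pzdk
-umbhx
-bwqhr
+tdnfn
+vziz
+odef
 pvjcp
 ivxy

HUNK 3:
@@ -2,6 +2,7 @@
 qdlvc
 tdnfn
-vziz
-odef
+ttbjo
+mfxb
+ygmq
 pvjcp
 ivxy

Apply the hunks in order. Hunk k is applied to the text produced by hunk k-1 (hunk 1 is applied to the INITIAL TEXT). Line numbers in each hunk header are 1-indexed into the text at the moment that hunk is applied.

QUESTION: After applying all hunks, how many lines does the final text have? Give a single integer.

Answer: 10

Derivation:
Hunk 1: at line 5 remove [efvr,uqcl] add [pvjcp] -> 9 lines: itit qdlvc pzdk umbhx bwqhr pvjcp ivxy annnh atttw
Hunk 2: at line 1 remove [pzdk,umbhx,bwqhr] add [tdnfn,vziz,odef] -> 9 lines: itit qdlvc tdnfn vziz odef pvjcp ivxy annnh atttw
Hunk 3: at line 2 remove [vziz,odef] add [ttbjo,mfxb,ygmq] -> 10 lines: itit qdlvc tdnfn ttbjo mfxb ygmq pvjcp ivxy annnh atttw
Final line count: 10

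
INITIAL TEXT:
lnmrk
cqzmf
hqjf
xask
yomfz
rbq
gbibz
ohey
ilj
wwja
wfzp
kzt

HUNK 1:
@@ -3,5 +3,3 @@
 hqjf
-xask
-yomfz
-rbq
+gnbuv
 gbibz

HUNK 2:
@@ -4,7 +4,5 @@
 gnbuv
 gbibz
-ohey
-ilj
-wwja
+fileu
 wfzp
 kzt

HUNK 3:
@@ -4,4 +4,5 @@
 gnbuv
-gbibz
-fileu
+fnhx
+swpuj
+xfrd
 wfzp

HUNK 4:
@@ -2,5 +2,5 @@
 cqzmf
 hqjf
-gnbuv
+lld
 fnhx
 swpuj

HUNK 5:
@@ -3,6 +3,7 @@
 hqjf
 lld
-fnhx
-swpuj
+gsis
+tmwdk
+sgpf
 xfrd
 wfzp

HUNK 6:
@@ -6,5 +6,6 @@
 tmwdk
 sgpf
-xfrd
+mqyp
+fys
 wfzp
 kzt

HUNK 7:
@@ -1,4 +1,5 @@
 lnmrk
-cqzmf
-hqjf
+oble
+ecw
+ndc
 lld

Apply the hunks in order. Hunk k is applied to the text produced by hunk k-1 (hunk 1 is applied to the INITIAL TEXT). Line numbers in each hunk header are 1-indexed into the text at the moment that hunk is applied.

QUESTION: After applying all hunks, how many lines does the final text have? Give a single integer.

Answer: 12

Derivation:
Hunk 1: at line 3 remove [xask,yomfz,rbq] add [gnbuv] -> 10 lines: lnmrk cqzmf hqjf gnbuv gbibz ohey ilj wwja wfzp kzt
Hunk 2: at line 4 remove [ohey,ilj,wwja] add [fileu] -> 8 lines: lnmrk cqzmf hqjf gnbuv gbibz fileu wfzp kzt
Hunk 3: at line 4 remove [gbibz,fileu] add [fnhx,swpuj,xfrd] -> 9 lines: lnmrk cqzmf hqjf gnbuv fnhx swpuj xfrd wfzp kzt
Hunk 4: at line 2 remove [gnbuv] add [lld] -> 9 lines: lnmrk cqzmf hqjf lld fnhx swpuj xfrd wfzp kzt
Hunk 5: at line 3 remove [fnhx,swpuj] add [gsis,tmwdk,sgpf] -> 10 lines: lnmrk cqzmf hqjf lld gsis tmwdk sgpf xfrd wfzp kzt
Hunk 6: at line 6 remove [xfrd] add [mqyp,fys] -> 11 lines: lnmrk cqzmf hqjf lld gsis tmwdk sgpf mqyp fys wfzp kzt
Hunk 7: at line 1 remove [cqzmf,hqjf] add [oble,ecw,ndc] -> 12 lines: lnmrk oble ecw ndc lld gsis tmwdk sgpf mqyp fys wfzp kzt
Final line count: 12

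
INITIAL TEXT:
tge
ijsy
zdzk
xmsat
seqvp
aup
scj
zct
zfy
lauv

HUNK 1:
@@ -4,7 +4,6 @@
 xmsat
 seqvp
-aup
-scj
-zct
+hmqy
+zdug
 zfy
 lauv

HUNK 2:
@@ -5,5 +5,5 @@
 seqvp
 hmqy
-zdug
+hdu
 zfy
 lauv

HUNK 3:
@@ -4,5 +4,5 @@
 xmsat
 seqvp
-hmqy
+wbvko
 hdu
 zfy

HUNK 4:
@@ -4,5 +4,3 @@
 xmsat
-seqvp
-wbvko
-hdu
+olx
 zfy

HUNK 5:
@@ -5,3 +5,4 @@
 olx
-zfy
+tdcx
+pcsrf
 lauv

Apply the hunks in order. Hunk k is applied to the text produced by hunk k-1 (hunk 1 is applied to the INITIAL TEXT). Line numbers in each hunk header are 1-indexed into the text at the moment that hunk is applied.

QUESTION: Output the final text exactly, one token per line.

Answer: tge
ijsy
zdzk
xmsat
olx
tdcx
pcsrf
lauv

Derivation:
Hunk 1: at line 4 remove [aup,scj,zct] add [hmqy,zdug] -> 9 lines: tge ijsy zdzk xmsat seqvp hmqy zdug zfy lauv
Hunk 2: at line 5 remove [zdug] add [hdu] -> 9 lines: tge ijsy zdzk xmsat seqvp hmqy hdu zfy lauv
Hunk 3: at line 4 remove [hmqy] add [wbvko] -> 9 lines: tge ijsy zdzk xmsat seqvp wbvko hdu zfy lauv
Hunk 4: at line 4 remove [seqvp,wbvko,hdu] add [olx] -> 7 lines: tge ijsy zdzk xmsat olx zfy lauv
Hunk 5: at line 5 remove [zfy] add [tdcx,pcsrf] -> 8 lines: tge ijsy zdzk xmsat olx tdcx pcsrf lauv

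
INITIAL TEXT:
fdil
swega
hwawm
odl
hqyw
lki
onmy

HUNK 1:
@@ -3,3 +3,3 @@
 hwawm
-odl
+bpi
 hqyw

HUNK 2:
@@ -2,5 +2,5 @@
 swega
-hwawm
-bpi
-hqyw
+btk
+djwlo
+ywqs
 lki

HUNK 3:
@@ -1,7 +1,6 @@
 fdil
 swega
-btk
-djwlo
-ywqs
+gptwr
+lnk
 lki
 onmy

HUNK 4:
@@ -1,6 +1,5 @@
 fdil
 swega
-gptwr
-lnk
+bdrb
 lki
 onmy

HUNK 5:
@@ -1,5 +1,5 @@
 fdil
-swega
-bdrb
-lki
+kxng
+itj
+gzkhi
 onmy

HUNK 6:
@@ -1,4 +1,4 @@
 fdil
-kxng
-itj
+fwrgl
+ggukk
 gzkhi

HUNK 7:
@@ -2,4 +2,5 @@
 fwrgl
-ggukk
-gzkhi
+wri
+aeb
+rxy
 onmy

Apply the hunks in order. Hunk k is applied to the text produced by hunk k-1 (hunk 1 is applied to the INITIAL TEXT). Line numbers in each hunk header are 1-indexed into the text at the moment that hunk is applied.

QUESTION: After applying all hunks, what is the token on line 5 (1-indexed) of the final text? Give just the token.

Hunk 1: at line 3 remove [odl] add [bpi] -> 7 lines: fdil swega hwawm bpi hqyw lki onmy
Hunk 2: at line 2 remove [hwawm,bpi,hqyw] add [btk,djwlo,ywqs] -> 7 lines: fdil swega btk djwlo ywqs lki onmy
Hunk 3: at line 1 remove [btk,djwlo,ywqs] add [gptwr,lnk] -> 6 lines: fdil swega gptwr lnk lki onmy
Hunk 4: at line 1 remove [gptwr,lnk] add [bdrb] -> 5 lines: fdil swega bdrb lki onmy
Hunk 5: at line 1 remove [swega,bdrb,lki] add [kxng,itj,gzkhi] -> 5 lines: fdil kxng itj gzkhi onmy
Hunk 6: at line 1 remove [kxng,itj] add [fwrgl,ggukk] -> 5 lines: fdil fwrgl ggukk gzkhi onmy
Hunk 7: at line 2 remove [ggukk,gzkhi] add [wri,aeb,rxy] -> 6 lines: fdil fwrgl wri aeb rxy onmy
Final line 5: rxy

Answer: rxy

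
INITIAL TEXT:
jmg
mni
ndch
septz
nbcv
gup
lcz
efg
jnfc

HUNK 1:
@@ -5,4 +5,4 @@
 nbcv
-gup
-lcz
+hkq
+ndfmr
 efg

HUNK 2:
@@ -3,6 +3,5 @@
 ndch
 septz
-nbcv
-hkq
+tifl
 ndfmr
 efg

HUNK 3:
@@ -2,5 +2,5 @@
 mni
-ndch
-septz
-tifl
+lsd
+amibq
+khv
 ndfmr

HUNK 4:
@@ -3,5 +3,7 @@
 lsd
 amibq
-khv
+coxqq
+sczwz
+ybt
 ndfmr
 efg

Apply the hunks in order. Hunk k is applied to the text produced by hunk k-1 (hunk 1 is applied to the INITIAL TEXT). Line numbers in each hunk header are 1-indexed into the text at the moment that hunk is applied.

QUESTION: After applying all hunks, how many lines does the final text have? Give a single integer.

Answer: 10

Derivation:
Hunk 1: at line 5 remove [gup,lcz] add [hkq,ndfmr] -> 9 lines: jmg mni ndch septz nbcv hkq ndfmr efg jnfc
Hunk 2: at line 3 remove [nbcv,hkq] add [tifl] -> 8 lines: jmg mni ndch septz tifl ndfmr efg jnfc
Hunk 3: at line 2 remove [ndch,septz,tifl] add [lsd,amibq,khv] -> 8 lines: jmg mni lsd amibq khv ndfmr efg jnfc
Hunk 4: at line 3 remove [khv] add [coxqq,sczwz,ybt] -> 10 lines: jmg mni lsd amibq coxqq sczwz ybt ndfmr efg jnfc
Final line count: 10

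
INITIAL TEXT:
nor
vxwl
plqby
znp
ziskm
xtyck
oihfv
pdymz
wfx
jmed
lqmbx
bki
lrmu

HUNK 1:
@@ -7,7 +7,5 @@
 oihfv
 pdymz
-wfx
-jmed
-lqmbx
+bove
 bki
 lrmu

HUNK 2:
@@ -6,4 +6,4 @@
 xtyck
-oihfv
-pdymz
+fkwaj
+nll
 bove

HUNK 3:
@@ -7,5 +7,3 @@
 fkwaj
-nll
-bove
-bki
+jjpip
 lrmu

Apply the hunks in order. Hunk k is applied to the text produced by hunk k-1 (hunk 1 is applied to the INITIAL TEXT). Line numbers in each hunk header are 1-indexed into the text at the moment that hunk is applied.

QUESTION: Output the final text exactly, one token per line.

Hunk 1: at line 7 remove [wfx,jmed,lqmbx] add [bove] -> 11 lines: nor vxwl plqby znp ziskm xtyck oihfv pdymz bove bki lrmu
Hunk 2: at line 6 remove [oihfv,pdymz] add [fkwaj,nll] -> 11 lines: nor vxwl plqby znp ziskm xtyck fkwaj nll bove bki lrmu
Hunk 3: at line 7 remove [nll,bove,bki] add [jjpip] -> 9 lines: nor vxwl plqby znp ziskm xtyck fkwaj jjpip lrmu

Answer: nor
vxwl
plqby
znp
ziskm
xtyck
fkwaj
jjpip
lrmu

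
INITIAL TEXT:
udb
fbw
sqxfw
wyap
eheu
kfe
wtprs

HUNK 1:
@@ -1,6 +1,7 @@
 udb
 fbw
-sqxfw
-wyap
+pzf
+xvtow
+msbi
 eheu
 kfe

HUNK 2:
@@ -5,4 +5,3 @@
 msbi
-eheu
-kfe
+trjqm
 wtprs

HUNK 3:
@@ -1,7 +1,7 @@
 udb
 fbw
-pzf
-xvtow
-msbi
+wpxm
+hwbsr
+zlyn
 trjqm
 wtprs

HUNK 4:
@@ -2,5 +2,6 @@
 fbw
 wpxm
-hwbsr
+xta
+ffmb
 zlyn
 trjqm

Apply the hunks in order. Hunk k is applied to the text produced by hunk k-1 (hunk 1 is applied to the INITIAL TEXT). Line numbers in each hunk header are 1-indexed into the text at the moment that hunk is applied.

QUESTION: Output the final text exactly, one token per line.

Hunk 1: at line 1 remove [sqxfw,wyap] add [pzf,xvtow,msbi] -> 8 lines: udb fbw pzf xvtow msbi eheu kfe wtprs
Hunk 2: at line 5 remove [eheu,kfe] add [trjqm] -> 7 lines: udb fbw pzf xvtow msbi trjqm wtprs
Hunk 3: at line 1 remove [pzf,xvtow,msbi] add [wpxm,hwbsr,zlyn] -> 7 lines: udb fbw wpxm hwbsr zlyn trjqm wtprs
Hunk 4: at line 2 remove [hwbsr] add [xta,ffmb] -> 8 lines: udb fbw wpxm xta ffmb zlyn trjqm wtprs

Answer: udb
fbw
wpxm
xta
ffmb
zlyn
trjqm
wtprs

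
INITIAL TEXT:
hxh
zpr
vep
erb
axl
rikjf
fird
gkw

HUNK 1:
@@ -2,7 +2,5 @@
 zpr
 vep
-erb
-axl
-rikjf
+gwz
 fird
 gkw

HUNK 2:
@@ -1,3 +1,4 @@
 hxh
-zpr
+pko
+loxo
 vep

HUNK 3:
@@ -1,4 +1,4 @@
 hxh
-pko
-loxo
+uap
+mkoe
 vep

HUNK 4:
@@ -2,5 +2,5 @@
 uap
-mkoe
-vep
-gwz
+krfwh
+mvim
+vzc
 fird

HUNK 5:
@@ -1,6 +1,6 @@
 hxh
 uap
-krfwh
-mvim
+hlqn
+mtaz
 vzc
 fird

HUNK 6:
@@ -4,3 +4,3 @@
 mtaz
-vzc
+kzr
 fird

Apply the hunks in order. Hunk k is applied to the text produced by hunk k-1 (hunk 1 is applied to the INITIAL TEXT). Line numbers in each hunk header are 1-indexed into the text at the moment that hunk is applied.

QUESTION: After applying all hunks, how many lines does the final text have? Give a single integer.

Answer: 7

Derivation:
Hunk 1: at line 2 remove [erb,axl,rikjf] add [gwz] -> 6 lines: hxh zpr vep gwz fird gkw
Hunk 2: at line 1 remove [zpr] add [pko,loxo] -> 7 lines: hxh pko loxo vep gwz fird gkw
Hunk 3: at line 1 remove [pko,loxo] add [uap,mkoe] -> 7 lines: hxh uap mkoe vep gwz fird gkw
Hunk 4: at line 2 remove [mkoe,vep,gwz] add [krfwh,mvim,vzc] -> 7 lines: hxh uap krfwh mvim vzc fird gkw
Hunk 5: at line 1 remove [krfwh,mvim] add [hlqn,mtaz] -> 7 lines: hxh uap hlqn mtaz vzc fird gkw
Hunk 6: at line 4 remove [vzc] add [kzr] -> 7 lines: hxh uap hlqn mtaz kzr fird gkw
Final line count: 7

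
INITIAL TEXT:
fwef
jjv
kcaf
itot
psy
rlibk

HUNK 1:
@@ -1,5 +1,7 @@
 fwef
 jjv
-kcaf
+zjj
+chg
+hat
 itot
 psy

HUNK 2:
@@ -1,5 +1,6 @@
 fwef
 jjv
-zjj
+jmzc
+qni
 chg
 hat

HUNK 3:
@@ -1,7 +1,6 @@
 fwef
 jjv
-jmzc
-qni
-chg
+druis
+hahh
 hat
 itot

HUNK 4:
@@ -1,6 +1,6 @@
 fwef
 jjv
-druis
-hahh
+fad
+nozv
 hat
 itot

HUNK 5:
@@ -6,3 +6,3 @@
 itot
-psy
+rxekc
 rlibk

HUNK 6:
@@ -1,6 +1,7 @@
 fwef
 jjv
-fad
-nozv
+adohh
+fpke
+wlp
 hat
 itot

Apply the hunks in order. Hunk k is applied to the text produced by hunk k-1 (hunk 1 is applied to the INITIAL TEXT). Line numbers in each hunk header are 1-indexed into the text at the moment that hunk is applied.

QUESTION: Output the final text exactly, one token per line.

Hunk 1: at line 1 remove [kcaf] add [zjj,chg,hat] -> 8 lines: fwef jjv zjj chg hat itot psy rlibk
Hunk 2: at line 1 remove [zjj] add [jmzc,qni] -> 9 lines: fwef jjv jmzc qni chg hat itot psy rlibk
Hunk 3: at line 1 remove [jmzc,qni,chg] add [druis,hahh] -> 8 lines: fwef jjv druis hahh hat itot psy rlibk
Hunk 4: at line 1 remove [druis,hahh] add [fad,nozv] -> 8 lines: fwef jjv fad nozv hat itot psy rlibk
Hunk 5: at line 6 remove [psy] add [rxekc] -> 8 lines: fwef jjv fad nozv hat itot rxekc rlibk
Hunk 6: at line 1 remove [fad,nozv] add [adohh,fpke,wlp] -> 9 lines: fwef jjv adohh fpke wlp hat itot rxekc rlibk

Answer: fwef
jjv
adohh
fpke
wlp
hat
itot
rxekc
rlibk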